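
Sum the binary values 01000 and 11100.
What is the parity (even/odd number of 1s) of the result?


01000 = 8
11100 = 28
Sum = 36 = 100100
1s count = 2

even parity (2 ones in 100100)


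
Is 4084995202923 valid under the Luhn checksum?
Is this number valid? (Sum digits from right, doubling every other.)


Luhn sum = 67
67 mod 10 = 7

Invalid (Luhn sum mod 10 = 7)


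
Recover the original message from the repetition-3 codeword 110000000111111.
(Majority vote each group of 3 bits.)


Groups: 110, 000, 000, 111, 111
Majority votes: 10011

10011


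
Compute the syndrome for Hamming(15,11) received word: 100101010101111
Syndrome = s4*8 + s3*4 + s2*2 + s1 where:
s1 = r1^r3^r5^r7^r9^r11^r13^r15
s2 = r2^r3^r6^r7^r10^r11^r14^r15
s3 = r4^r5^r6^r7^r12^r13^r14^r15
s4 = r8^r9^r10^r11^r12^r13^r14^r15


s1=1, s2=0, s3=0, s4=0

Syndrome = 1 (error at position 1)


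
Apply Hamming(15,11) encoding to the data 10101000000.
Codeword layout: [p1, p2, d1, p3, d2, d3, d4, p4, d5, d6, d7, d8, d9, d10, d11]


Parity bits: p1=0, p2=0, p3=1, p4=1

001101011000000


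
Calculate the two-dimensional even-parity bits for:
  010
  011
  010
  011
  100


Row parities: 10101
Column parities: 100

Row P: 10101, Col P: 100, Corner: 1


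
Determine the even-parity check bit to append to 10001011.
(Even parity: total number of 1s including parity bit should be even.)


Number of 1s in data: 4
Parity bit: 0

0


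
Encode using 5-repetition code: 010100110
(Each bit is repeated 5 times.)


Each bit -> 5 copies

000001111100000111110000000000111111111100000


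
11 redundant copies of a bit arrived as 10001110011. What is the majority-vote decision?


Ones: 6 out of 11
Threshold: 6

1 (6/11 voted 1)


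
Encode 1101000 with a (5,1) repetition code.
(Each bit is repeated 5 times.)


Each bit -> 5 copies

11111111110000011111000000000000000


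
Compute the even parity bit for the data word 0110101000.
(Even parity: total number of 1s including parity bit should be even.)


Number of 1s in data: 4
Parity bit: 0

0


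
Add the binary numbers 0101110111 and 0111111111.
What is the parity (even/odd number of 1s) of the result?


0101110111 = 375
0111111111 = 511
Sum = 886 = 1101110110
1s count = 7

odd parity (7 ones in 1101110110)


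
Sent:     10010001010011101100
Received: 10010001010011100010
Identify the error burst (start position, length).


XOR: 00000000000000001110

Burst at position 16, length 3


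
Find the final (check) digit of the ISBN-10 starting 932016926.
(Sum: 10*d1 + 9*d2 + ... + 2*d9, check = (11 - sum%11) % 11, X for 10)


Weighted sum: 223
223 mod 11 = 3

Check digit: 8


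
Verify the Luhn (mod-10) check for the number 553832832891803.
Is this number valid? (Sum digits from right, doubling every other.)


Luhn sum = 68
68 mod 10 = 8

Invalid (Luhn sum mod 10 = 8)


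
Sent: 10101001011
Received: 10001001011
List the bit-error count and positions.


XOR: 00100000000

1 error(s) at position(s): 2


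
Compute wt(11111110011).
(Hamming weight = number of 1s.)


Counting 1s in 11111110011

9


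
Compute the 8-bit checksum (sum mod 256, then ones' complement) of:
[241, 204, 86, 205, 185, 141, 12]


Sum = 1074 mod 256 = 50
Complement = 205

205


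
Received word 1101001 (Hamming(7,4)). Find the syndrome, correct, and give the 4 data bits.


Syndrome = 0: no error detected

Data: 0001 (no errors)


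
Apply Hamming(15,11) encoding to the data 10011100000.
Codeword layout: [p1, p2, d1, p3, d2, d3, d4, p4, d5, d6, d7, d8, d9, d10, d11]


Parity bits: p1=1, p2=1, p3=1, p4=0

111100101100000


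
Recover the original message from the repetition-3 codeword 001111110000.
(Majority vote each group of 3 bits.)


Groups: 001, 111, 110, 000
Majority votes: 0110

0110


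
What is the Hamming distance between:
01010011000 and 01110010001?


XOR: 00100001001
Count of 1s: 3

3


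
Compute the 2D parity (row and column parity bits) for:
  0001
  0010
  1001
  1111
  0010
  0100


Row parities: 110011
Column parities: 0011

Row P: 110011, Col P: 0011, Corner: 0


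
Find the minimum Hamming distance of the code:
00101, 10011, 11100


Comparing all pairs, minimum distance: 3
Can detect 2 errors, correct 1 errors

3


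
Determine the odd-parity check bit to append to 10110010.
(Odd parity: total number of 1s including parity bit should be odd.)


Number of 1s in data: 4
Parity bit: 1

1


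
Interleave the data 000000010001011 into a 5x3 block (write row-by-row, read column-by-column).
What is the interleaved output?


Matrix:
  000
  000
  010
  001
  011
Read columns: 000000010100011

000000010100011


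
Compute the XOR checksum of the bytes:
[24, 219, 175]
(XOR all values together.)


XOR chain: 24 ^ 219 ^ 175 = 108

108


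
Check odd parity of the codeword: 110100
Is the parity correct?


Number of 1s: 3

Yes, parity is correct (3 ones)


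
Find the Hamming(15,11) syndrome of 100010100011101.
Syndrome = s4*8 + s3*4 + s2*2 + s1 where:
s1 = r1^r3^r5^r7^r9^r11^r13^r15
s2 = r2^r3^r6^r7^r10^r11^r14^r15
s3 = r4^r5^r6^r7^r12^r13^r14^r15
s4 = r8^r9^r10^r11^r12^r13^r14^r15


s1=0, s2=1, s3=1, s4=0

Syndrome = 6 (error at position 6)


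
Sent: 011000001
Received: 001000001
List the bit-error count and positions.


XOR: 010000000

1 error(s) at position(s): 1


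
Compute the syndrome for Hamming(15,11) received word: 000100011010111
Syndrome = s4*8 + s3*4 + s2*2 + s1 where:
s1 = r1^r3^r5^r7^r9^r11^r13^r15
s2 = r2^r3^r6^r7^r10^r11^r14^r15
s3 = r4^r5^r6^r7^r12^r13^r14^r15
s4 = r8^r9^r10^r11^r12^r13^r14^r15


s1=0, s2=1, s3=0, s4=0

Syndrome = 2 (error at position 2)


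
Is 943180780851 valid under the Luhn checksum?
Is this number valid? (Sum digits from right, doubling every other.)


Luhn sum = 50
50 mod 10 = 0

Valid (Luhn sum mod 10 = 0)


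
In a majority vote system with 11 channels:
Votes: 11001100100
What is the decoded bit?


Ones: 5 out of 11
Threshold: 6

0 (5/11 voted 1)


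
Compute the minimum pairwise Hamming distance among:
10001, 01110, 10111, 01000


Comparing all pairs, minimum distance: 2
Can detect 1 errors, correct 0 errors

2


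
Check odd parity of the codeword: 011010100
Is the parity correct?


Number of 1s: 4

No, parity error (4 ones)


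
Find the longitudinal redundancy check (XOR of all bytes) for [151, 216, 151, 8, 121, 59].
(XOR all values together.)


XOR chain: 151 ^ 216 ^ 151 ^ 8 ^ 121 ^ 59 = 146

146


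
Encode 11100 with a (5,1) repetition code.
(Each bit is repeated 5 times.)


Each bit -> 5 copies

1111111111111110000000000


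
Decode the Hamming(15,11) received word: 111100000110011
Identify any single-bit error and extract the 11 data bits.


Syndrome = 4: error at position 4

Data: 10000110011 (corrected bit 4)


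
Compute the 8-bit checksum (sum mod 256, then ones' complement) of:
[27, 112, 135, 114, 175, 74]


Sum = 637 mod 256 = 125
Complement = 130

130


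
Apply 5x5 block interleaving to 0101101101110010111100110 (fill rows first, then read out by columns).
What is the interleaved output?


Matrix:
  01011
  01101
  11001
  01111
  00110
Read columns: 0010011110010111001111110

0010011110010111001111110


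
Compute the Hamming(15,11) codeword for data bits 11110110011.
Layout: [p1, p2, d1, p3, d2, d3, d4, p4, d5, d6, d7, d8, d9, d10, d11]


Parity bits: p1=1, p2=1, p3=1, p4=0

111111100110011


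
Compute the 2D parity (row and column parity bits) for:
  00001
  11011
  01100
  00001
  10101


Row parities: 10011
Column parities: 00010

Row P: 10011, Col P: 00010, Corner: 1


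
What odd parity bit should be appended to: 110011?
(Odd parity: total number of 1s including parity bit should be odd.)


Number of 1s in data: 4
Parity bit: 1

1


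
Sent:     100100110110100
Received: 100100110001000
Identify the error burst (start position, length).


XOR: 000000000111100

Burst at position 9, length 4


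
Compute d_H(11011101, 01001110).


XOR: 10010011
Count of 1s: 4

4


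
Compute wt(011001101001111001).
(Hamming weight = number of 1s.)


Counting 1s in 011001101001111001

10


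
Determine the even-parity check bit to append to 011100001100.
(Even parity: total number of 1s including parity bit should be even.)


Number of 1s in data: 5
Parity bit: 1

1


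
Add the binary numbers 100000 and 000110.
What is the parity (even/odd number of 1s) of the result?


100000 = 32
000110 = 6
Sum = 38 = 100110
1s count = 3

odd parity (3 ones in 100110)


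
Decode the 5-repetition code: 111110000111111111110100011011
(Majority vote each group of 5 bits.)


Groups: 11111, 00001, 11111, 11111, 01000, 11011
Majority votes: 101101

101101


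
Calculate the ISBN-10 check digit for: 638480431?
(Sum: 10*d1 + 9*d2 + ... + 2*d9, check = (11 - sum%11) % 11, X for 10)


Weighted sum: 254
254 mod 11 = 1

Check digit: X


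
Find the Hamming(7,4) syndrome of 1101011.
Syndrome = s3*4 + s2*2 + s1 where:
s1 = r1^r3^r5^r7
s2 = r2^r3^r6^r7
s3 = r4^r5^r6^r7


s1=0, s2=1, s3=1

Syndrome = 6 (error at position 6)


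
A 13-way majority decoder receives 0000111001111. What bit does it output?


Ones: 7 out of 13
Threshold: 7

1 (7/13 voted 1)


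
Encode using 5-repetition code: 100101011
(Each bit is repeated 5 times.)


Each bit -> 5 copies

111110000000000111110000011111000001111111111


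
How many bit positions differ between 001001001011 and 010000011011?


XOR: 011001010000
Count of 1s: 4

4


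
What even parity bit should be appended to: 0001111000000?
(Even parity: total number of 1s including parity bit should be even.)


Number of 1s in data: 4
Parity bit: 0

0


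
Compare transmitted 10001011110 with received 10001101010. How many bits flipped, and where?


XOR: 00000110100

3 error(s) at position(s): 5, 6, 8


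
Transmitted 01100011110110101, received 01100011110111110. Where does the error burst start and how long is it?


XOR: 00000000000001011

Burst at position 13, length 4


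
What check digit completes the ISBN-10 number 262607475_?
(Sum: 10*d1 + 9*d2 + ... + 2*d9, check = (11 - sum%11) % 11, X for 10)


Weighted sum: 214
214 mod 11 = 5

Check digit: 6


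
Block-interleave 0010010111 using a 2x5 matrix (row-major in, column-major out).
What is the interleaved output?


Matrix:
  00100
  10111
Read columns: 0100110101

0100110101


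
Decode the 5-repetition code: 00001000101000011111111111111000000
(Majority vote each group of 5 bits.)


Groups: 00001, 00010, 10000, 11111, 11111, 11110, 00000
Majority votes: 0001110

0001110


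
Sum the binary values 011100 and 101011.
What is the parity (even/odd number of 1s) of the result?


011100 = 28
101011 = 43
Sum = 71 = 1000111
1s count = 4

even parity (4 ones in 1000111)


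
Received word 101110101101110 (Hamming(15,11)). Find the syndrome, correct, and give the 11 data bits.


Syndrome = 8: error at position 8

Data: 11011101110 (corrected bit 8)


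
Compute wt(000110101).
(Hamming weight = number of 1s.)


Counting 1s in 000110101

4


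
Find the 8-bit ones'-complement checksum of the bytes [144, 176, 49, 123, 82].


Sum = 574 mod 256 = 62
Complement = 193

193


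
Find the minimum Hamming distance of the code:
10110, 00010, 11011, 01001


Comparing all pairs, minimum distance: 2
Can detect 1 errors, correct 0 errors

2


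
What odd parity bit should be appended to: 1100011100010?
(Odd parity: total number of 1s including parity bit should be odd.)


Number of 1s in data: 6
Parity bit: 1

1


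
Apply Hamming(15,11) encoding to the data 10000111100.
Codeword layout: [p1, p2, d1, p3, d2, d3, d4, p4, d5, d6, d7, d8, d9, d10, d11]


Parity bits: p1=1, p2=1, p3=0, p4=0

111000000111100


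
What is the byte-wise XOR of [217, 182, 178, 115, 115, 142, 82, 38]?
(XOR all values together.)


XOR chain: 217 ^ 182 ^ 178 ^ 115 ^ 115 ^ 142 ^ 82 ^ 38 = 39

39


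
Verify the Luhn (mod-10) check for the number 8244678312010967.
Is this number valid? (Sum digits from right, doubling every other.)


Luhn sum = 65
65 mod 10 = 5

Invalid (Luhn sum mod 10 = 5)


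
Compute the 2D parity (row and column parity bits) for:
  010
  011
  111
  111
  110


Row parities: 10110
Column parities: 111

Row P: 10110, Col P: 111, Corner: 1


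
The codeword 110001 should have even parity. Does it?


Number of 1s: 3

No, parity error (3 ones)


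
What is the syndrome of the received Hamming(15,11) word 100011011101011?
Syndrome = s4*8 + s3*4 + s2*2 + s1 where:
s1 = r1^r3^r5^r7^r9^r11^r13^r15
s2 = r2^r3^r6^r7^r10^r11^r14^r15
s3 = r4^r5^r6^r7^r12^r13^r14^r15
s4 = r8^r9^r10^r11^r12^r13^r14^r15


s1=0, s2=0, s3=1, s4=0

Syndrome = 4 (error at position 4)


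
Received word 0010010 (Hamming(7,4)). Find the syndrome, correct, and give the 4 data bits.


Syndrome = 5: error at position 5

Data: 1110 (corrected bit 5)


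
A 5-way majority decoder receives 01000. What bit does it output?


Ones: 1 out of 5
Threshold: 3

0 (1/5 voted 1)


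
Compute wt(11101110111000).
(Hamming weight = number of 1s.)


Counting 1s in 11101110111000

9


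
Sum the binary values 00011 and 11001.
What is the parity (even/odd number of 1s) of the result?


00011 = 3
11001 = 25
Sum = 28 = 11100
1s count = 3

odd parity (3 ones in 11100)


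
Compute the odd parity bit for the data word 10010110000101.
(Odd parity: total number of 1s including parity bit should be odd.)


Number of 1s in data: 6
Parity bit: 1

1


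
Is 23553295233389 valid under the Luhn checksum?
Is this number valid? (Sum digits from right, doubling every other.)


Luhn sum = 67
67 mod 10 = 7

Invalid (Luhn sum mod 10 = 7)


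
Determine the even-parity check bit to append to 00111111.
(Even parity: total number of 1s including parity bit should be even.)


Number of 1s in data: 6
Parity bit: 0

0


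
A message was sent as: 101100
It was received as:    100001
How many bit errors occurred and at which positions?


XOR: 001101

3 error(s) at position(s): 2, 3, 5


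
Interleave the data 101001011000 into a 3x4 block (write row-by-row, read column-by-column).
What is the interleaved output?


Matrix:
  1010
  0101
  1000
Read columns: 101010100010

101010100010


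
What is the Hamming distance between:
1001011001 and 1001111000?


XOR: 0000100001
Count of 1s: 2

2


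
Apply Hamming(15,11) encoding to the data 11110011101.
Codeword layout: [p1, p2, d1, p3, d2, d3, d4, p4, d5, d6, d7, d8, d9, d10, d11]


Parity bits: p1=0, p2=1, p3=0, p4=0

011011100011101


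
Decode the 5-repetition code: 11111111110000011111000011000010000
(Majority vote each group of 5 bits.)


Groups: 11111, 11111, 00000, 11111, 00001, 10000, 10000
Majority votes: 1101000

1101000


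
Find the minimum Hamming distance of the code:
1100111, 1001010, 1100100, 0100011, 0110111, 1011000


Comparing all pairs, minimum distance: 2
Can detect 1 errors, correct 0 errors

2


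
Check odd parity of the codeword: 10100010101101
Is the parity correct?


Number of 1s: 7

Yes, parity is correct (7 ones)


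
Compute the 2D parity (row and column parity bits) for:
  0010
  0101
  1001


Row parities: 100
Column parities: 1110

Row P: 100, Col P: 1110, Corner: 1


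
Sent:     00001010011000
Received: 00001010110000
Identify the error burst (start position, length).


XOR: 00000000101000

Burst at position 8, length 3


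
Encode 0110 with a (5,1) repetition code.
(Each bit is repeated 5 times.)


Each bit -> 5 copies

00000111111111100000


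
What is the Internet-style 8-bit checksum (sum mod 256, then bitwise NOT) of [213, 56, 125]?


Sum = 394 mod 256 = 138
Complement = 117

117


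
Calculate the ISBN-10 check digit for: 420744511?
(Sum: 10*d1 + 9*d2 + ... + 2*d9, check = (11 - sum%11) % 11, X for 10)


Weighted sum: 176
176 mod 11 = 0

Check digit: 0


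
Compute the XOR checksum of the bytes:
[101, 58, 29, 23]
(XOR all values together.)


XOR chain: 101 ^ 58 ^ 29 ^ 23 = 85

85


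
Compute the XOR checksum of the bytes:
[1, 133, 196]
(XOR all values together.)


XOR chain: 1 ^ 133 ^ 196 = 64

64


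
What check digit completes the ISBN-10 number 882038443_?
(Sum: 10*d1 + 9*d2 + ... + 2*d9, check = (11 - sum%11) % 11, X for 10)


Weighted sum: 260
260 mod 11 = 7

Check digit: 4


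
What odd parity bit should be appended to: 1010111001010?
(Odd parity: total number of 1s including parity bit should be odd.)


Number of 1s in data: 7
Parity bit: 0

0


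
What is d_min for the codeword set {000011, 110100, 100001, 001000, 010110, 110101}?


Comparing all pairs, minimum distance: 1
Can detect 0 errors, correct 0 errors

1


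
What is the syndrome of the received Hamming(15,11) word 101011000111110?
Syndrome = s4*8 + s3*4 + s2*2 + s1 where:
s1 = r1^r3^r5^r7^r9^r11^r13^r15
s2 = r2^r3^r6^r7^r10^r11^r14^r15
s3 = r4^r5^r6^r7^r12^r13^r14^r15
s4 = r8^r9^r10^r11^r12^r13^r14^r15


s1=1, s2=1, s3=1, s4=1

Syndrome = 15 (error at position 15)


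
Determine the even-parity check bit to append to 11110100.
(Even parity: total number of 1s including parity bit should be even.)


Number of 1s in data: 5
Parity bit: 1

1


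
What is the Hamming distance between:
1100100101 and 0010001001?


XOR: 1110101100
Count of 1s: 6

6


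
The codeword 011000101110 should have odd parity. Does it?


Number of 1s: 6

No, parity error (6 ones)


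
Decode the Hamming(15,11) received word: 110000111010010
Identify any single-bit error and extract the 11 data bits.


Syndrome = 0: no error detected

Data: 00011010010 (no errors)


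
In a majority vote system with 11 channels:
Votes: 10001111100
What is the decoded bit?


Ones: 6 out of 11
Threshold: 6

1 (6/11 voted 1)


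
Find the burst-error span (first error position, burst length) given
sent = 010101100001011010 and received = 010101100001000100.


XOR: 000000000000011110

Burst at position 13, length 4


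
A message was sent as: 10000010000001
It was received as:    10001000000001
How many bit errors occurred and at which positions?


XOR: 00001010000000

2 error(s) at position(s): 4, 6


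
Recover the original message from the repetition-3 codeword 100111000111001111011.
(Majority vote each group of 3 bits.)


Groups: 100, 111, 000, 111, 001, 111, 011
Majority votes: 0101011

0101011


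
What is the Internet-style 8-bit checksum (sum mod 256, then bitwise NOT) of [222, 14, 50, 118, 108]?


Sum = 512 mod 256 = 0
Complement = 255

255


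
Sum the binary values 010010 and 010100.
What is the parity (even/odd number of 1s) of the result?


010010 = 18
010100 = 20
Sum = 38 = 100110
1s count = 3

odd parity (3 ones in 100110)


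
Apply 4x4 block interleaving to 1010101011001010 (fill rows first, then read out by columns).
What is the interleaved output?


Matrix:
  1010
  1010
  1100
  1010
Read columns: 1111001011010000

1111001011010000


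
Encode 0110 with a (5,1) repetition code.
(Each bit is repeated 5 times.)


Each bit -> 5 copies

00000111111111100000


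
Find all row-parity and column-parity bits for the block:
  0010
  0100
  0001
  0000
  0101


Row parities: 11100
Column parities: 0010

Row P: 11100, Col P: 0010, Corner: 1


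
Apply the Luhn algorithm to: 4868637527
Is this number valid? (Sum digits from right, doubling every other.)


Luhn sum = 54
54 mod 10 = 4

Invalid (Luhn sum mod 10 = 4)


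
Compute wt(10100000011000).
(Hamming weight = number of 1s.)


Counting 1s in 10100000011000

4


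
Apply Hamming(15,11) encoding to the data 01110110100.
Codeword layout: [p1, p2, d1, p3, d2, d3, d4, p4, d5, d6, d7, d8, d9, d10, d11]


Parity bits: p1=0, p2=0, p3=0, p4=1

000011110110100


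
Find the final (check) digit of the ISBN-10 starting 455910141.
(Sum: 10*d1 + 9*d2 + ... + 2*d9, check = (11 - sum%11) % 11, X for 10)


Weighted sum: 212
212 mod 11 = 3

Check digit: 8


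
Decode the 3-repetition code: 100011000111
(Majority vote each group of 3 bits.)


Groups: 100, 011, 000, 111
Majority votes: 0101

0101


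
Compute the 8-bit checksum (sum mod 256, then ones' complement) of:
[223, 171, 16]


Sum = 410 mod 256 = 154
Complement = 101

101


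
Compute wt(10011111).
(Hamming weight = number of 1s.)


Counting 1s in 10011111

6


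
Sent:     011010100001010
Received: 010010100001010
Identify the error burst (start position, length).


XOR: 001000000000000

Burst at position 2, length 1


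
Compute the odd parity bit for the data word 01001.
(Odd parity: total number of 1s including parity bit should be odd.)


Number of 1s in data: 2
Parity bit: 1

1


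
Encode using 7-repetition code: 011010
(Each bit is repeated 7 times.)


Each bit -> 7 copies

000000011111111111111000000011111110000000


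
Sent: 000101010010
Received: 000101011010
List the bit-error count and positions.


XOR: 000000001000

1 error(s) at position(s): 8


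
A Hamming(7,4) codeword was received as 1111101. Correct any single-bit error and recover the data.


Syndrome = 6: error at position 6

Data: 1111 (corrected bit 6)


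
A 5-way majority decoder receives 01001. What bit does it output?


Ones: 2 out of 5
Threshold: 3

0 (2/5 voted 1)


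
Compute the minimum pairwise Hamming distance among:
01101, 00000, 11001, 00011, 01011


Comparing all pairs, minimum distance: 1
Can detect 0 errors, correct 0 errors

1


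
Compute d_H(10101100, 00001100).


XOR: 10100000
Count of 1s: 2

2


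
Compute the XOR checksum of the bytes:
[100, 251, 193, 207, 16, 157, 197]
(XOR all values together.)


XOR chain: 100 ^ 251 ^ 193 ^ 207 ^ 16 ^ 157 ^ 197 = 217

217


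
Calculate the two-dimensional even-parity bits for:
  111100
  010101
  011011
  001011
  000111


Row parities: 01011
Column parities: 111110

Row P: 01011, Col P: 111110, Corner: 1


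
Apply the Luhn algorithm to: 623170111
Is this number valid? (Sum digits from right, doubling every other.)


Luhn sum = 26
26 mod 10 = 6

Invalid (Luhn sum mod 10 = 6)


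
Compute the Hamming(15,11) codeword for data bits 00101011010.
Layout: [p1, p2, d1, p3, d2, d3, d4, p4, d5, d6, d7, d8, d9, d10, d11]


Parity bits: p1=0, p2=1, p3=1, p4=0

010101001011010


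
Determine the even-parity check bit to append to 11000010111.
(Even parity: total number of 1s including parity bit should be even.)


Number of 1s in data: 6
Parity bit: 0

0


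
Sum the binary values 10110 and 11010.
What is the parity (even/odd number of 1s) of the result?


10110 = 22
11010 = 26
Sum = 48 = 110000
1s count = 2

even parity (2 ones in 110000)


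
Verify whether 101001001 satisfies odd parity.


Number of 1s: 4

No, parity error (4 ones)


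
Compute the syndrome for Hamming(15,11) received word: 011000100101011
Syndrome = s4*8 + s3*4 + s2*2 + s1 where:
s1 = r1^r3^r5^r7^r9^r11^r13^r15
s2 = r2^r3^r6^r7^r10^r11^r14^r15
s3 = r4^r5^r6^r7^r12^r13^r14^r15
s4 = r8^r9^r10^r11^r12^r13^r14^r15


s1=1, s2=0, s3=0, s4=0

Syndrome = 1 (error at position 1)


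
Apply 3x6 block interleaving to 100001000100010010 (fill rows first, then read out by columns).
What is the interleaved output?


Matrix:
  100001
  000100
  010010
Read columns: 100001000010001100

100001000010001100


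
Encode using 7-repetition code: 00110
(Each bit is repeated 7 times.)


Each bit -> 7 copies

00000000000000111111111111110000000


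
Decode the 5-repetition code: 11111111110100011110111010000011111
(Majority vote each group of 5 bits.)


Groups: 11111, 11111, 01000, 11110, 11101, 00000, 11111
Majority votes: 1101101

1101101


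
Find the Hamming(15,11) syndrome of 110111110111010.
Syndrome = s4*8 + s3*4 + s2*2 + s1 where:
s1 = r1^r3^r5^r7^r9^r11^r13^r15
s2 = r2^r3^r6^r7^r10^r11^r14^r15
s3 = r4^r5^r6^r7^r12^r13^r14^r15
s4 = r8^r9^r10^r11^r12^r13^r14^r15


s1=0, s2=0, s3=0, s4=1

Syndrome = 8 (error at position 8)


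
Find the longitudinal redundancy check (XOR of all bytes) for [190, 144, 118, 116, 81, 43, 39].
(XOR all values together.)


XOR chain: 190 ^ 144 ^ 118 ^ 116 ^ 81 ^ 43 ^ 39 = 113

113


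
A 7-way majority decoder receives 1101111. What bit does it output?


Ones: 6 out of 7
Threshold: 4

1 (6/7 voted 1)


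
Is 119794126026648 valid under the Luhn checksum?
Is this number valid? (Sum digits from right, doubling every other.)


Luhn sum = 72
72 mod 10 = 2

Invalid (Luhn sum mod 10 = 2)


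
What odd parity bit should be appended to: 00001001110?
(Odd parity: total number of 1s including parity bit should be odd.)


Number of 1s in data: 4
Parity bit: 1

1


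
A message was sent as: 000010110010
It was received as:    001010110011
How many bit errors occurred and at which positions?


XOR: 001000000001

2 error(s) at position(s): 2, 11


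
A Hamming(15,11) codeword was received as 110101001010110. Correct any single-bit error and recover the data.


Syndrome = 0: no error detected

Data: 00101010110 (no errors)


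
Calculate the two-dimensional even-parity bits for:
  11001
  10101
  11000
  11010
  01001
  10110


Row parities: 110101
Column parities: 10001

Row P: 110101, Col P: 10001, Corner: 0


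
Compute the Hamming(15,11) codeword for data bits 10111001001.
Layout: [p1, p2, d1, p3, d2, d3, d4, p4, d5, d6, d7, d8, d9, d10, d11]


Parity bits: p1=0, p2=0, p3=0, p4=1

001001111001001


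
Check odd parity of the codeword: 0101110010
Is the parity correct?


Number of 1s: 5

Yes, parity is correct (5 ones)


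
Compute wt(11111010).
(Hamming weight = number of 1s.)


Counting 1s in 11111010

6


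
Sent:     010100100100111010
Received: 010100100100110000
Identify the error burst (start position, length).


XOR: 000000000000001010

Burst at position 14, length 3


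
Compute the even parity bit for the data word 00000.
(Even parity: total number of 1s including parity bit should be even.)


Number of 1s in data: 0
Parity bit: 0

0


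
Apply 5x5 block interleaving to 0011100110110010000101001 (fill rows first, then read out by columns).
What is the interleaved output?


Matrix:
  00111
  00110
  11001
  00001
  01001
Read columns: 0010000101110001100010111

0010000101110001100010111


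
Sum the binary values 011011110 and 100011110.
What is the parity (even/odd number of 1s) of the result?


011011110 = 222
100011110 = 286
Sum = 508 = 111111100
1s count = 7

odd parity (7 ones in 111111100)


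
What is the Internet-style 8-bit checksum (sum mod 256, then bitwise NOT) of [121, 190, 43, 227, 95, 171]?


Sum = 847 mod 256 = 79
Complement = 176

176


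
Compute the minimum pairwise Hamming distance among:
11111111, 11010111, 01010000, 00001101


Comparing all pairs, minimum distance: 2
Can detect 1 errors, correct 0 errors

2


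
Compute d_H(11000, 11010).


XOR: 00010
Count of 1s: 1

1


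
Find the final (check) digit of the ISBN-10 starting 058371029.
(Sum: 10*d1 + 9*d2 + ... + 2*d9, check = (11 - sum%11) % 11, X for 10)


Weighted sum: 201
201 mod 11 = 3

Check digit: 8


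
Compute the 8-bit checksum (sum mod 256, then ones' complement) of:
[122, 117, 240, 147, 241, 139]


Sum = 1006 mod 256 = 238
Complement = 17

17


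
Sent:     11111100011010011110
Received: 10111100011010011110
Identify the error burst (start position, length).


XOR: 01000000000000000000

Burst at position 1, length 1


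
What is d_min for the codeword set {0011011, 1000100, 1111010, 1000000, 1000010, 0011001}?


Comparing all pairs, minimum distance: 1
Can detect 0 errors, correct 0 errors

1


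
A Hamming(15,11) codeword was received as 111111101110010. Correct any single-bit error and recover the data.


Syndrome = 6: error at position 6

Data: 11011110010 (corrected bit 6)


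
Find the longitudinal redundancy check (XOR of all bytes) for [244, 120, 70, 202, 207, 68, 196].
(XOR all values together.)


XOR chain: 244 ^ 120 ^ 70 ^ 202 ^ 207 ^ 68 ^ 196 = 79

79


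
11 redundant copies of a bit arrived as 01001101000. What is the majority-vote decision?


Ones: 4 out of 11
Threshold: 6

0 (4/11 voted 1)


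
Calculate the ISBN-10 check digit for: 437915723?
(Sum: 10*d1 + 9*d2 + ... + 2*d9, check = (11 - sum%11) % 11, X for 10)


Weighted sum: 257
257 mod 11 = 4

Check digit: 7


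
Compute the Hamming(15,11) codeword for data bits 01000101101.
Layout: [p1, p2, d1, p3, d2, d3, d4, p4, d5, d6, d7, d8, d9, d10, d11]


Parity bits: p1=1, p2=0, p3=0, p4=0

100010000101101


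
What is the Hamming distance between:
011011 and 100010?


XOR: 111001
Count of 1s: 4

4


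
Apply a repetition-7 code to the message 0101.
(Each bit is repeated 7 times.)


Each bit -> 7 copies

0000000111111100000001111111


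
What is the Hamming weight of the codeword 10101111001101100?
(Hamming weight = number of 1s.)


Counting 1s in 10101111001101100

10


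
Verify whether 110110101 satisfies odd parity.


Number of 1s: 6

No, parity error (6 ones)


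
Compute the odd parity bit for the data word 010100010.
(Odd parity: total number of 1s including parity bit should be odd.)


Number of 1s in data: 3
Parity bit: 0

0


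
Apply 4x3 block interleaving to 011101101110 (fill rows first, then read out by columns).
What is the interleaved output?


Matrix:
  011
  101
  101
  110
Read columns: 011110011110

011110011110


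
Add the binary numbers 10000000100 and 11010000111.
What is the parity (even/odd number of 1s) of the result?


10000000100 = 1028
11010000111 = 1671
Sum = 2699 = 101010001011
1s count = 6

even parity (6 ones in 101010001011)


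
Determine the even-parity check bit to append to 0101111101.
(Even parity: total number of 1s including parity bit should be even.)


Number of 1s in data: 7
Parity bit: 1

1


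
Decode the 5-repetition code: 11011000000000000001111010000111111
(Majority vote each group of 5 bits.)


Groups: 11011, 00000, 00000, 00001, 11101, 00001, 11111
Majority votes: 1000101

1000101


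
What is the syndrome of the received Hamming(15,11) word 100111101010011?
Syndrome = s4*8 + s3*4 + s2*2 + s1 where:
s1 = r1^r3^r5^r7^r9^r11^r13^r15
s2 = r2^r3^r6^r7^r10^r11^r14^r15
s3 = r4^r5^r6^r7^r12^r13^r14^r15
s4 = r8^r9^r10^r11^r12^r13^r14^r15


s1=0, s2=1, s3=0, s4=0

Syndrome = 2 (error at position 2)


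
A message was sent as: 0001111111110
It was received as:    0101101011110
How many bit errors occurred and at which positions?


XOR: 0100010100000

3 error(s) at position(s): 1, 5, 7


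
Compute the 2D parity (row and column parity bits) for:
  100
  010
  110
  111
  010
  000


Row parities: 110110
Column parities: 101

Row P: 110110, Col P: 101, Corner: 0


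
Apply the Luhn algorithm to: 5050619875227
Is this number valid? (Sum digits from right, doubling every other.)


Luhn sum = 55
55 mod 10 = 5

Invalid (Luhn sum mod 10 = 5)


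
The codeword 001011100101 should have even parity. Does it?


Number of 1s: 6

Yes, parity is correct (6 ones)


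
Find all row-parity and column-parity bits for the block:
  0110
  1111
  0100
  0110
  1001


Row parities: 00100
Column parities: 0010

Row P: 00100, Col P: 0010, Corner: 1


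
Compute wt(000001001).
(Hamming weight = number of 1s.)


Counting 1s in 000001001

2


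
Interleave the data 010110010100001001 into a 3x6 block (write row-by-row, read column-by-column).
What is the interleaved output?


Matrix:
  010110
  010100
  001001
Read columns: 000110001110100001

000110001110100001


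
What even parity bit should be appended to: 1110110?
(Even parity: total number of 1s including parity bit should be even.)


Number of 1s in data: 5
Parity bit: 1

1


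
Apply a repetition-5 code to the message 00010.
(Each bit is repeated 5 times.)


Each bit -> 5 copies

0000000000000001111100000


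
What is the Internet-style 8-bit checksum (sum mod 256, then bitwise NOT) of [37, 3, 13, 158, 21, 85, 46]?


Sum = 363 mod 256 = 107
Complement = 148

148


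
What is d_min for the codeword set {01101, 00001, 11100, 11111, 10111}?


Comparing all pairs, minimum distance: 1
Can detect 0 errors, correct 0 errors

1


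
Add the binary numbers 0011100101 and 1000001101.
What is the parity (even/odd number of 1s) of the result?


0011100101 = 229
1000001101 = 525
Sum = 754 = 1011110010
1s count = 6

even parity (6 ones in 1011110010)


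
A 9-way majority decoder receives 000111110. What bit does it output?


Ones: 5 out of 9
Threshold: 5

1 (5/9 voted 1)


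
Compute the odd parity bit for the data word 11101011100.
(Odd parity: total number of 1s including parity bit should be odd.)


Number of 1s in data: 7
Parity bit: 0

0


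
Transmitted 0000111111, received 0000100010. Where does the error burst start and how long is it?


XOR: 0000011101

Burst at position 5, length 5


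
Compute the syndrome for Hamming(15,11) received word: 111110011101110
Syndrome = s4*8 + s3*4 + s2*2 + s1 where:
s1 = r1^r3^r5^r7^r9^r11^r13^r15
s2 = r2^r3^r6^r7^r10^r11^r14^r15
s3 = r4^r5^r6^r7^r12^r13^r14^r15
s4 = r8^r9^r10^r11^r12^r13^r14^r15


s1=1, s2=0, s3=1, s4=0

Syndrome = 5 (error at position 5)


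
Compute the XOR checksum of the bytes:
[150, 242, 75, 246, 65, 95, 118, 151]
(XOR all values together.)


XOR chain: 150 ^ 242 ^ 75 ^ 246 ^ 65 ^ 95 ^ 118 ^ 151 = 38

38


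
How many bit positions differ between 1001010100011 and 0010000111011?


XOR: 1011010011000
Count of 1s: 6

6


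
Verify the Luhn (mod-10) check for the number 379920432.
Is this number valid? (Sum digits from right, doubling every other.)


Luhn sum = 40
40 mod 10 = 0

Valid (Luhn sum mod 10 = 0)


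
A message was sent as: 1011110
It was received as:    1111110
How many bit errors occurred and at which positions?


XOR: 0100000

1 error(s) at position(s): 1


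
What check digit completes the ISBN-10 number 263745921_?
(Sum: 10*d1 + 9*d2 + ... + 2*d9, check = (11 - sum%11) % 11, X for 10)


Weighted sum: 240
240 mod 11 = 9

Check digit: 2


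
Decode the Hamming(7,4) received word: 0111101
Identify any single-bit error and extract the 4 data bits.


Syndrome = 7: error at position 7

Data: 1100 (corrected bit 7)


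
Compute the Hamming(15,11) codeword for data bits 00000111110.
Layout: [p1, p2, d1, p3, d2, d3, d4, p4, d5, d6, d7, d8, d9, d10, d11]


Parity bits: p1=0, p2=1, p3=1, p4=1

010100010111110


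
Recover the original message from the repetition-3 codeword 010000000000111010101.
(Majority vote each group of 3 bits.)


Groups: 010, 000, 000, 000, 111, 010, 101
Majority votes: 0000101

0000101


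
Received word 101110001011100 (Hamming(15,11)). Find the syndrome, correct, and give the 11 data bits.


Syndrome = 0: no error detected

Data: 11001011100 (no errors)


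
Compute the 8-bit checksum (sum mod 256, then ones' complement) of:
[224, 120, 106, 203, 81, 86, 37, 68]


Sum = 925 mod 256 = 157
Complement = 98

98


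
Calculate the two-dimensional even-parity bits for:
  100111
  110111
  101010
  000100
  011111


Row parities: 01111
Column parities: 100001

Row P: 01111, Col P: 100001, Corner: 0


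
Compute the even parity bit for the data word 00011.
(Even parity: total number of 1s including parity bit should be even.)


Number of 1s in data: 2
Parity bit: 0

0


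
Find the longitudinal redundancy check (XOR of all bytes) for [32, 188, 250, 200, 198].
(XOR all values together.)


XOR chain: 32 ^ 188 ^ 250 ^ 200 ^ 198 = 104

104


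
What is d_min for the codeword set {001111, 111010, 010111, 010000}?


Comparing all pairs, minimum distance: 2
Can detect 1 errors, correct 0 errors

2


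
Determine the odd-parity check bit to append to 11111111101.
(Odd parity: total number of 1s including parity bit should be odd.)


Number of 1s in data: 10
Parity bit: 1

1


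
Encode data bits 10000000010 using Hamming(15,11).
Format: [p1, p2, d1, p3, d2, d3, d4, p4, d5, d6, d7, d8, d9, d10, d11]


Parity bits: p1=1, p2=0, p3=1, p4=1

101100010000010


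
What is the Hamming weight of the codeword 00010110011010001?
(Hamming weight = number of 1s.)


Counting 1s in 00010110011010001

7


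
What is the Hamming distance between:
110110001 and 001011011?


XOR: 111101010
Count of 1s: 6

6


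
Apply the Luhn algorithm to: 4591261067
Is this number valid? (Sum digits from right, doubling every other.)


Luhn sum = 45
45 mod 10 = 5

Invalid (Luhn sum mod 10 = 5)


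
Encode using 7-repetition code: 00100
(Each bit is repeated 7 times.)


Each bit -> 7 copies

00000000000000111111100000000000000


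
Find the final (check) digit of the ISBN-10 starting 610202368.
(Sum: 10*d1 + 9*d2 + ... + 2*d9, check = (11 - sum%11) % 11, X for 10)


Weighted sum: 139
139 mod 11 = 7

Check digit: 4


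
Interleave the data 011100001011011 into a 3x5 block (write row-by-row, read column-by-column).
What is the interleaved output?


Matrix:
  01110
  00010
  11011
Read columns: 001101100111001

001101100111001


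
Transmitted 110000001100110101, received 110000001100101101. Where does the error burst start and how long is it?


XOR: 000000000000011000

Burst at position 13, length 2


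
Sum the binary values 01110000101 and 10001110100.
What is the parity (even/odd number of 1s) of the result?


01110000101 = 901
10001110100 = 1140
Sum = 2041 = 11111111001
1s count = 9

odd parity (9 ones in 11111111001)


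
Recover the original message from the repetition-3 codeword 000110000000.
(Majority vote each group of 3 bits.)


Groups: 000, 110, 000, 000
Majority votes: 0100

0100


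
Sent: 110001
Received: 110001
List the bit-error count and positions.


XOR: 000000

0 errors (received matches sent)


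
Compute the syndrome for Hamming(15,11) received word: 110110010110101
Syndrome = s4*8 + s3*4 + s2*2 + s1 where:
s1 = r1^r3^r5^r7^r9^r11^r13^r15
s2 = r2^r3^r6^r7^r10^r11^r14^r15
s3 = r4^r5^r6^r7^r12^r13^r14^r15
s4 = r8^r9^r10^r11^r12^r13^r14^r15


s1=1, s2=0, s3=0, s4=1

Syndrome = 9 (error at position 9)


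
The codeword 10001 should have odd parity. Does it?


Number of 1s: 2

No, parity error (2 ones)


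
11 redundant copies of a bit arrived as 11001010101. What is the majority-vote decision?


Ones: 6 out of 11
Threshold: 6

1 (6/11 voted 1)


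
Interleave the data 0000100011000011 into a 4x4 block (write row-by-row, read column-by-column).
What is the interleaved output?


Matrix:
  0000
  1000
  1100
  0011
Read columns: 0110001000010001

0110001000010001


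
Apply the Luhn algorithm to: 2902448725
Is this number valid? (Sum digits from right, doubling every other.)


Luhn sum = 50
50 mod 10 = 0

Valid (Luhn sum mod 10 = 0)


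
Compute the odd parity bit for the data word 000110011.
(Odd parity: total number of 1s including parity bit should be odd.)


Number of 1s in data: 4
Parity bit: 1

1


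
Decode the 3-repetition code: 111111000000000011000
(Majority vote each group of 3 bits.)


Groups: 111, 111, 000, 000, 000, 011, 000
Majority votes: 1100010

1100010


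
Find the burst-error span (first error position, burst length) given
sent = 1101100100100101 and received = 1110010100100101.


XOR: 0011110000000000

Burst at position 2, length 4
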